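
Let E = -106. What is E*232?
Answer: -24592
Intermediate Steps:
E*232 = -106*232 = -24592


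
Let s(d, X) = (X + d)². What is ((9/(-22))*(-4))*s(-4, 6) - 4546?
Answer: -49934/11 ≈ -4539.5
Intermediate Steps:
((9/(-22))*(-4))*s(-4, 6) - 4546 = ((9/(-22))*(-4))*(6 - 4)² - 4546 = ((9*(-1/22))*(-4))*2² - 4546 = -9/22*(-4)*4 - 4546 = (18/11)*4 - 4546 = 72/11 - 4546 = -49934/11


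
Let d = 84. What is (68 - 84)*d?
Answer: -1344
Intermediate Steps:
(68 - 84)*d = (68 - 84)*84 = -16*84 = -1344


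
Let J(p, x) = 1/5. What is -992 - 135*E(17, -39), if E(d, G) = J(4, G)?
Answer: -1019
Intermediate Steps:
J(p, x) = 1/5
E(d, G) = 1/5
-992 - 135*E(17, -39) = -992 - 135*1/5 = -992 - 27 = -1019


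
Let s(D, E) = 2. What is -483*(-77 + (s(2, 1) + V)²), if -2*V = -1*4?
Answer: 29463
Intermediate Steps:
V = 2 (V = -(-1)*4/2 = -½*(-4) = 2)
-483*(-77 + (s(2, 1) + V)²) = -483*(-77 + (2 + 2)²) = -483*(-77 + 4²) = -483*(-77 + 16) = -483*(-61) = 29463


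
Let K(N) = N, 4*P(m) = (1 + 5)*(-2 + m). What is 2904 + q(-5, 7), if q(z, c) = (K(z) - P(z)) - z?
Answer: 5829/2 ≈ 2914.5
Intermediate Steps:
P(m) = -3 + 3*m/2 (P(m) = ((1 + 5)*(-2 + m))/4 = (6*(-2 + m))/4 = (-12 + 6*m)/4 = -3 + 3*m/2)
q(z, c) = 3 - 3*z/2 (q(z, c) = (z - (-3 + 3*z/2)) - z = (z + (3 - 3*z/2)) - z = (3 - z/2) - z = 3 - 3*z/2)
2904 + q(-5, 7) = 2904 + (3 - 3/2*(-5)) = 2904 + (3 + 15/2) = 2904 + 21/2 = 5829/2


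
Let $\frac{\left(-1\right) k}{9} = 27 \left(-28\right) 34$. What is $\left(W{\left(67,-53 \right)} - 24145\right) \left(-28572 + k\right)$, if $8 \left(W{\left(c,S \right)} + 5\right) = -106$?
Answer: $-4899437223$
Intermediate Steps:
$W{\left(c,S \right)} = - \frac{73}{4}$ ($W{\left(c,S \right)} = -5 + \frac{1}{8} \left(-106\right) = -5 - \frac{53}{4} = - \frac{73}{4}$)
$k = 231336$ ($k = - 9 \cdot 27 \left(-28\right) 34 = - 9 \left(\left(-756\right) 34\right) = \left(-9\right) \left(-25704\right) = 231336$)
$\left(W{\left(67,-53 \right)} - 24145\right) \left(-28572 + k\right) = \left(- \frac{73}{4} - 24145\right) \left(-28572 + 231336\right) = \left(- \frac{96653}{4}\right) 202764 = -4899437223$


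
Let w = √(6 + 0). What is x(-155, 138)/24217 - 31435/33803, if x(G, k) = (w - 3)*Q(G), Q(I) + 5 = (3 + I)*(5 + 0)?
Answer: -683683510/818607251 - 765*√6/24217 ≈ -0.91256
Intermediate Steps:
Q(I) = 10 + 5*I (Q(I) = -5 + (3 + I)*(5 + 0) = -5 + (3 + I)*5 = -5 + (15 + 5*I) = 10 + 5*I)
w = √6 ≈ 2.4495
x(G, k) = (-3 + √6)*(10 + 5*G) (x(G, k) = (√6 - 3)*(10 + 5*G) = (-3 + √6)*(10 + 5*G))
x(-155, 138)/24217 - 31435/33803 = -5*(2 - 155)*(3 - √6)/24217 - 31435/33803 = -5*(-153)*(3 - √6)*(1/24217) - 31435*1/33803 = (2295 - 765*√6)*(1/24217) - 31435/33803 = (2295/24217 - 765*√6/24217) - 31435/33803 = -683683510/818607251 - 765*√6/24217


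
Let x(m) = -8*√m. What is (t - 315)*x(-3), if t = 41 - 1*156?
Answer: 3440*I*√3 ≈ 5958.3*I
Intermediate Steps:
t = -115 (t = 41 - 156 = -115)
(t - 315)*x(-3) = (-115 - 315)*(-8*I*√3) = -(-3440)*I*√3 = 3440*I*√3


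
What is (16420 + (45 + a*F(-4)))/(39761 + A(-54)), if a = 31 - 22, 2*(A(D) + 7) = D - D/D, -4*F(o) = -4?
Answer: 32948/79453 ≈ 0.41469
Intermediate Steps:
F(o) = 1 (F(o) = -¼*(-4) = 1)
A(D) = -15/2 + D/2 (A(D) = -7 + (D - D/D)/2 = -7 + (D - 1*1)/2 = -7 + (D - 1)/2 = -7 + (-1 + D)/2 = -7 + (-½ + D/2) = -15/2 + D/2)
a = 9
(16420 + (45 + a*F(-4)))/(39761 + A(-54)) = (16420 + (45 + 9*1))/(39761 + (-15/2 + (½)*(-54))) = (16420 + (45 + 9))/(39761 + (-15/2 - 27)) = (16420 + 54)/(39761 - 69/2) = 16474/(79453/2) = 16474*(2/79453) = 32948/79453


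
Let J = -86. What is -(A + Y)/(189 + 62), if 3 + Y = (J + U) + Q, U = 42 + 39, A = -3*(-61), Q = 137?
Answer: -312/251 ≈ -1.2430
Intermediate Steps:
A = 183
U = 81
Y = 129 (Y = -3 + ((-86 + 81) + 137) = -3 + (-5 + 137) = -3 + 132 = 129)
-(A + Y)/(189 + 62) = -(183 + 129)/(189 + 62) = -312/251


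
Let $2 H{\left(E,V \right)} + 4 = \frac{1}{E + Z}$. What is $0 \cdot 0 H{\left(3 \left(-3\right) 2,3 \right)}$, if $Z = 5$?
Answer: $0$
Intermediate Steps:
$H{\left(E,V \right)} = -2 + \frac{1}{2 \left(5 + E\right)}$ ($H{\left(E,V \right)} = -2 + \frac{1}{2 \left(E + 5\right)} = -2 + \frac{1}{2 \left(5 + E\right)}$)
$0 \cdot 0 H{\left(3 \left(-3\right) 2,3 \right)} = 0 \cdot 0 \frac{-19 - 4 \cdot 3 \left(-3\right) 2}{2 \left(5 + 3 \left(-3\right) 2\right)} = 0 \frac{-19 - 4 \left(\left(-9\right) 2\right)}{2 \left(5 - 18\right)} = 0 \frac{-19 - -72}{2 \left(5 - 18\right)} = 0 \frac{-19 + 72}{2 \left(-13\right)} = 0 \cdot \frac{1}{2} \left(- \frac{1}{13}\right) 53 = 0 \left(- \frac{53}{26}\right) = 0$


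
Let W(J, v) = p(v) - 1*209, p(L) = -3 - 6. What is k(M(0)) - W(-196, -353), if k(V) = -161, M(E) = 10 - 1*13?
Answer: 57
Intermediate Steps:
p(L) = -9
W(J, v) = -218 (W(J, v) = -9 - 1*209 = -9 - 209 = -218)
M(E) = -3 (M(E) = 10 - 13 = -3)
k(M(0)) - W(-196, -353) = -161 - 1*(-218) = -161 + 218 = 57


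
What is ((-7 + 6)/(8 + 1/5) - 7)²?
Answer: 85264/1681 ≈ 50.722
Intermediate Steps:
((-7 + 6)/(8 + 1/5) - 7)² = (-1/(8 + ⅕) - 7)² = (-1/41/5 - 7)² = (-1*5/41 - 7)² = (-5/41 - 7)² = (-292/41)² = 85264/1681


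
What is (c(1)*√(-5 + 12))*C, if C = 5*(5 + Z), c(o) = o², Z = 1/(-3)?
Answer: 70*√7/3 ≈ 61.734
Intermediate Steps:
Z = -⅓ ≈ -0.33333
C = 70/3 (C = 5*(5 - ⅓) = 5*(14/3) = 70/3 ≈ 23.333)
(c(1)*√(-5 + 12))*C = (1²*√(-5 + 12))*(70/3) = (1*√7)*(70/3) = √7*(70/3) = 70*√7/3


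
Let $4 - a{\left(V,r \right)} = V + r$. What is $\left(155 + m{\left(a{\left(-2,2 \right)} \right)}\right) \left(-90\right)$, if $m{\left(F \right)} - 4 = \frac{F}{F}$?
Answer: $-14400$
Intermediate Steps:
$a{\left(V,r \right)} = 4 - V - r$ ($a{\left(V,r \right)} = 4 - \left(V + r\right) = 4 - V - r$)
$m{\left(F \right)} = 5$ ($m{\left(F \right)} = 4 + \frac{F}{F} = 4 + 1 = 5$)
$\left(155 + m{\left(a{\left(-2,2 \right)} \right)}\right) \left(-90\right) = \left(155 + 5\right) \left(-90\right) = 160 \left(-90\right) = -14400$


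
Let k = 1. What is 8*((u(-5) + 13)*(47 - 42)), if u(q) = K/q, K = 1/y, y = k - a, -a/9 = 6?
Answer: 28592/55 ≈ 519.85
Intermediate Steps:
a = -54 (a = -9*6 = -54)
y = 55 (y = 1 - 1*(-54) = 1 + 54 = 55)
K = 1/55 ≈ 0.018182
u(q) = 1/(55*q)
8*((u(-5) + 13)*(47 - 42)) = 8*(((1/55)/(-5) + 13)*(47 - 42)) = 8*(((1/55)*(-⅕) + 13)*5) = 8*((-1/275 + 13)*5) = 8*((3574/275)*5) = 8*(3574/55) = 28592/55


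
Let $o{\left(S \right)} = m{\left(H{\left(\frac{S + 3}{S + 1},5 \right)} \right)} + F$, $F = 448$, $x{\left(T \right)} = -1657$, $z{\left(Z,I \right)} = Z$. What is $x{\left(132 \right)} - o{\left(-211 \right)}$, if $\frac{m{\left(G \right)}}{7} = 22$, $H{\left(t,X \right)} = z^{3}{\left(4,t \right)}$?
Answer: $-2259$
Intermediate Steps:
$H{\left(t,X \right)} = 64$ ($H{\left(t,X \right)} = 4^{3} = 64$)
$m{\left(G \right)} = 154$ ($m{\left(G \right)} = 7 \cdot 22 = 154$)
$o{\left(S \right)} = 602$ ($o{\left(S \right)} = 154 + 448 = 602$)
$x{\left(132 \right)} - o{\left(-211 \right)} = -1657 - 602 = -2259$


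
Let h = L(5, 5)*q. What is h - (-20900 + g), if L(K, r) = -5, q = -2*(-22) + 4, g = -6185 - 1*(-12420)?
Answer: 14425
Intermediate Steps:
g = 6235 (g = -6185 + 12420 = 6235)
q = 48 (q = 44 + 4 = 48)
h = -240 (h = -5*48 = -240)
h - (-20900 + g) = -240 - (-20900 + 6235) = -240 - 1*(-14665) = -240 + 14665 = 14425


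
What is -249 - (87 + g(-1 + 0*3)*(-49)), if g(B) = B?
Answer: -385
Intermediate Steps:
-249 - (87 + g(-1 + 0*3)*(-49)) = -249 - (87 + (-1 + 0*3)*(-49)) = -249 - (87 + (-1 + 0)*(-49)) = -249 - (87 - 1*(-49)) = -249 - (87 + 49) = -249 - 1*136 = -249 - 136 = -385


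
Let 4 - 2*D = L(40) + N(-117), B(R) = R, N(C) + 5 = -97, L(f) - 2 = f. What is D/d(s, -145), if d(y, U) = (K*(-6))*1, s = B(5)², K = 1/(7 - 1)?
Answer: -32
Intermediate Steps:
L(f) = 2 + f
N(C) = -102 (N(C) = -5 - 97 = -102)
D = 32 (D = 2 - ((2 + 40) - 102)/2 = 2 - (42 - 102)/2 = 2 - ½*(-60) = 2 + 30 = 32)
K = ⅙ (K = 1/6 = ⅙ ≈ 0.16667)
s = 25 (s = 5² = 25)
d(y, U) = -1 (d(y, U) = ((⅙)*(-6))*1 = -1*1 = -1)
D/d(s, -145) = 32/(-1) = 32*(-1) = -32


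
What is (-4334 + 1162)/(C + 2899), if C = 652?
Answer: -3172/3551 ≈ -0.89327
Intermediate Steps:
(-4334 + 1162)/(C + 2899) = (-4334 + 1162)/(652 + 2899) = -3172/3551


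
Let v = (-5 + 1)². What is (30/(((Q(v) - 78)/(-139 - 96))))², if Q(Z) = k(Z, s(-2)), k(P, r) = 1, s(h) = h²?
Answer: 49702500/5929 ≈ 8383.0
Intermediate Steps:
v = 16 (v = (-4)² = 16)
Q(Z) = 1
(30/(((Q(v) - 78)/(-139 - 96))))² = (30/(((1 - 78)/(-139 - 96))))² = (30/((-77/(-235))))² = (30/((-77*(-1/235))))² = (30/(77/235))² = (30*(235/77))² = (7050/77)² = 49702500/5929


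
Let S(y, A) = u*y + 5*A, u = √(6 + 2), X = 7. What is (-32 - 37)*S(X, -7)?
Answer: 2415 - 966*√2 ≈ 1048.9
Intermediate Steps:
u = 2*√2 (u = √8 = 2*√2 ≈ 2.8284)
S(y, A) = 5*A + 2*y*√2 (S(y, A) = (2*√2)*y + 5*A = 2*y*√2 + 5*A = 5*A + 2*y*√2)
(-32 - 37)*S(X, -7) = (-32 - 37)*(5*(-7) + 2*7*√2) = -69*(-35 + 14*√2) = 2415 - 966*√2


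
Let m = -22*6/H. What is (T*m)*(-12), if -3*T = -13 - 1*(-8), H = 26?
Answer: 1320/13 ≈ 101.54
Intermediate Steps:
T = 5/3 (T = -(-13 - 1*(-8))/3 = -(-13 + 8)/3 = -⅓*(-5) = 5/3 ≈ 1.6667)
m = -66/13 (m = -22/(26/6) = -22/(26*(⅙)) = -22/13/3 = -22*3/13 = -66/13 ≈ -5.0769)
(T*m)*(-12) = ((5/3)*(-66/13))*(-12) = -110/13*(-12) = 1320/13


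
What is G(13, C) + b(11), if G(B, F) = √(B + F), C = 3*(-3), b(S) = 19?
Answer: 21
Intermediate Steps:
C = -9
G(13, C) + b(11) = √(13 - 9) + 19 = √4 + 19 = 2 + 19 = 21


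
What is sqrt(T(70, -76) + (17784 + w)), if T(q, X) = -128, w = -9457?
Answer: 3*sqrt(911) ≈ 90.548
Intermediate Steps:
sqrt(T(70, -76) + (17784 + w)) = sqrt(-128 + (17784 - 9457)) = sqrt(-128 + 8327) = sqrt(8199) = 3*sqrt(911)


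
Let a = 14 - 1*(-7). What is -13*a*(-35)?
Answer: 9555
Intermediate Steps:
a = 21 (a = 14 + 7 = 21)
-13*a*(-35) = -13*21*(-35) = -273*(-35) = 9555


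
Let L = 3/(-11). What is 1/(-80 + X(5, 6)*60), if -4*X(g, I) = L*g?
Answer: -11/655 ≈ -0.016794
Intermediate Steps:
L = -3/11 (L = 3*(-1/11) = -3/11 ≈ -0.27273)
X(g, I) = 3*g/44 (X(g, I) = -(-3)*g/44 = 3*g/44)
1/(-80 + X(5, 6)*60) = 1/(-80 + ((3/44)*5)*60) = 1/(-80 + (15/44)*60) = 1/(-80 + 225/11) = 1/(-655/11) = -11/655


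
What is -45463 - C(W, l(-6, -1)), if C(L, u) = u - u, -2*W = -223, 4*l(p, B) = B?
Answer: -45463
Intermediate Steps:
l(p, B) = B/4
W = 223/2 (W = -½*(-223) = 223/2 ≈ 111.50)
C(L, u) = 0
-45463 - C(W, l(-6, -1)) = -45463 - 1*0 = -45463 + 0 = -45463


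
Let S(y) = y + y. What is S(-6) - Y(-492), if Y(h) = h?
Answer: 480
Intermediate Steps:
S(y) = 2*y
S(-6) - Y(-492) = 2*(-6) - 1*(-492) = -12 + 492 = 480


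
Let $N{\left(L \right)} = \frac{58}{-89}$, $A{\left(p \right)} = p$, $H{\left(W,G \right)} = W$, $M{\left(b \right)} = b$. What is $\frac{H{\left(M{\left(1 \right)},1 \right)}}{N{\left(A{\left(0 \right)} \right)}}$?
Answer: $- \frac{89}{58} \approx -1.5345$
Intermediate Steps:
$N{\left(L \right)} = - \frac{58}{89}$ ($N{\left(L \right)} = 58 \left(- \frac{1}{89}\right) = - \frac{58}{89}$)
$\frac{H{\left(M{\left(1 \right)},1 \right)}}{N{\left(A{\left(0 \right)} \right)}} = 1 \frac{1}{- \frac{58}{89}} = 1 \left(- \frac{89}{58}\right) = - \frac{89}{58}$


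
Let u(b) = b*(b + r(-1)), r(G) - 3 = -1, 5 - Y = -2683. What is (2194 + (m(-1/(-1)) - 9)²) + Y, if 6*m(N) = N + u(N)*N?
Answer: 44563/9 ≈ 4951.4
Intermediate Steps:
Y = 2688 (Y = 5 - 1*(-2683) = 5 + 2683 = 2688)
r(G) = 2 (r(G) = 3 - 1 = 2)
u(b) = b*(2 + b) (u(b) = b*(b + 2) = b*(2 + b))
m(N) = N/6 + N²*(2 + N)/6 (m(N) = (N + (N*(2 + N))*N)/6 = (N + N²*(2 + N))/6 = N/6 + N²*(2 + N)/6)
(2194 + (m(-1/(-1)) - 9)²) + Y = (2194 + ((-1/(-1))*(1 + (-1/(-1))*(2 - 1/(-1)))/6 - 9)²) + 2688 = (2194 + ((-1*(-1))*(1 + (-1*(-1))*(2 - 1*(-1)))/6 - 9)²) + 2688 = (2194 + ((⅙)*1*(1 + 1*(2 + 1)) - 9)²) + 2688 = (2194 + ((⅙)*1*(1 + 1*3) - 9)²) + 2688 = (2194 + ((⅙)*1*(1 + 3) - 9)²) + 2688 = (2194 + ((⅙)*1*4 - 9)²) + 2688 = (2194 + (⅔ - 9)²) + 2688 = (2194 + (-25/3)²) + 2688 = (2194 + 625/9) + 2688 = 20371/9 + 2688 = 44563/9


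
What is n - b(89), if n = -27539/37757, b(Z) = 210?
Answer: -7956509/37757 ≈ -210.73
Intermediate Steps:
n = -27539/37757 (n = -27539*1/37757 = -27539/37757 ≈ -0.72937)
n - b(89) = -27539/37757 - 1*210 = -27539/37757 - 210 = -7956509/37757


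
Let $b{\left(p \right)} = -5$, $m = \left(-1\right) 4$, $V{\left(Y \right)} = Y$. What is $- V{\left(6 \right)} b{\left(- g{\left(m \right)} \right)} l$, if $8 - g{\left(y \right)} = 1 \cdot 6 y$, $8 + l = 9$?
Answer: $30$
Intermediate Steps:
$l = 1$ ($l = -8 + 9 = 1$)
$m = -4$
$g{\left(y \right)} = 8 - 6 y$ ($g{\left(y \right)} = 8 - 1 \cdot 6 y = 8 - 6 y$)
$- V{\left(6 \right)} b{\left(- g{\left(m \right)} \right)} l = - 6 \left(-5\right) 1 = - \left(-30\right) 1 = \left(-1\right) \left(-30\right) = 30$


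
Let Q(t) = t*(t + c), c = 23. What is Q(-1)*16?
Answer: -352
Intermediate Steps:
Q(t) = t*(23 + t) (Q(t) = t*(t + 23) = t*(23 + t))
Q(-1)*16 = -(23 - 1)*16 = -1*22*16 = -22*16 = -352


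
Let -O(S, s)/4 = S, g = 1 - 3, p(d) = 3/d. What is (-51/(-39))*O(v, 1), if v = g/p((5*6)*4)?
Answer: 5440/13 ≈ 418.46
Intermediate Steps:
g = -2
v = -80 (v = -2/(3/(((5*6)*4))) = -2/(3/((30*4))) = -2/(3/120) = -2/(3*(1/120)) = -2/1/40 = -2*40 = -80)
O(S, s) = -4*S
(-51/(-39))*O(v, 1) = (-51/(-39))*(-4*(-80)) = -51*(-1/39)*320 = (17/13)*320 = 5440/13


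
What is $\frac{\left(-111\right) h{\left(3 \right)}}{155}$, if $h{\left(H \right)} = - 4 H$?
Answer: $\frac{1332}{155} \approx 8.5936$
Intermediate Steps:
$\frac{\left(-111\right) h{\left(3 \right)}}{155} = \frac{\left(-111\right) \left(\left(-4\right) 3\right)}{155} = \left(-111\right) \left(-12\right) \frac{1}{155} = 1332 \cdot \frac{1}{155} = \frac{1332}{155}$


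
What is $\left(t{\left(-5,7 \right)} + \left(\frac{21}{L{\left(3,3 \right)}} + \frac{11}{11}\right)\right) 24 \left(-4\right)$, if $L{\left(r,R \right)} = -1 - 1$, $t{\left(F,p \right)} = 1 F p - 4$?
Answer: $4656$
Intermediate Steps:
$t{\left(F,p \right)} = -4 + F p$ ($t{\left(F,p \right)} = F p - 4 = -4 + F p$)
$L{\left(r,R \right)} = -2$
$\left(t{\left(-5,7 \right)} + \left(\frac{21}{L{\left(3,3 \right)}} + \frac{11}{11}\right)\right) 24 \left(-4\right) = \left(\left(-4 - 35\right) + \left(\frac{21}{-2} + \frac{11}{11}\right)\right) 24 \left(-4\right) = \left(\left(-4 - 35\right) + \left(21 \left(- \frac{1}{2}\right) + 11 \cdot \frac{1}{11}\right)\right) 24 \left(-4\right) = \left(-39 + \left(- \frac{21}{2} + 1\right)\right) 24 \left(-4\right) = \left(-39 - \frac{19}{2}\right) 24 \left(-4\right) = \left(- \frac{97}{2}\right) 24 \left(-4\right) = \left(-1164\right) \left(-4\right) = 4656$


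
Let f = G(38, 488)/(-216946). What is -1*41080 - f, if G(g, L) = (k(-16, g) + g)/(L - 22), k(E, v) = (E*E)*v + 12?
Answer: -2076529006551/50548418 ≈ -41080.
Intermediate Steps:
k(E, v) = 12 + v*E**2 (k(E, v) = E**2*v + 12 = v*E**2 + 12 = 12 + v*E**2)
G(g, L) = (12 + 257*g)/(-22 + L) (G(g, L) = ((12 + g*(-16)**2) + g)/(L - 22) = ((12 + g*256) + g)/(-22 + L) = ((12 + 256*g) + g)/(-22 + L) = (12 + 257*g)/(-22 + L))
f = -4889/50548418 (f = ((12 + 257*38)/(-22 + 488))/(-216946) = ((12 + 9766)/466)*(-1/216946) = ((1/466)*9778)*(-1/216946) = (4889/233)*(-1/216946) = -4889/50548418 ≈ -9.6719e-5)
-1*41080 - f = -1*41080 - 1*(-4889/50548418) = -41080 + 4889/50548418 = -2076529006551/50548418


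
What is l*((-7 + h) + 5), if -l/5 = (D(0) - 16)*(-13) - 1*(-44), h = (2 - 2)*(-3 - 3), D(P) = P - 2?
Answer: 2780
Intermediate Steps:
D(P) = -2 + P
h = 0 (h = 0*(-6) = 0)
l = -1390 (l = -5*(((-2 + 0) - 16)*(-13) - 1*(-44)) = -5*((-2 - 16)*(-13) + 44) = -5*(-18*(-13) + 44) = -5*(234 + 44) = -5*278 = -1390)
l*((-7 + h) + 5) = -1390*((-7 + 0) + 5) = -1390*(-7 + 5) = -1390*(-2) = 2780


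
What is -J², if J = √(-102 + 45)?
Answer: 57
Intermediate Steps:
J = I*√57 (J = √(-57) = I*√57 ≈ 7.5498*I)
-J² = -(I*√57)² = -1*(-57) = 57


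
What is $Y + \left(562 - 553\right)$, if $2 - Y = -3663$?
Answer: $3674$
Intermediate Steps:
$Y = 3665$ ($Y = 2 - -3663 = 2 + 3663 = 3665$)
$Y + \left(562 - 553\right) = 3665 + \left(562 - 553\right) = 3665 + 9 = 3674$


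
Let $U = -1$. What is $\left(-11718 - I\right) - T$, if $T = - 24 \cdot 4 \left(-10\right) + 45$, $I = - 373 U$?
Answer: $-13096$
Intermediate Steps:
$I = 373$ ($I = \left(-373\right) \left(-1\right) = 373$)
$T = 1005$ ($T = \left(-24\right) \left(-40\right) + 45 = 960 + 45 = 1005$)
$\left(-11718 - I\right) - T = \left(-11718 - 373\right) - 1005 = -12091 - 1005 = -13096$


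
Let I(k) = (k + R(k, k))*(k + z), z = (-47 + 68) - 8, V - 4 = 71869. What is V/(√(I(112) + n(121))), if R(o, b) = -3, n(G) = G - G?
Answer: 71873*√545/2725 ≈ 615.74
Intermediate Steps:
n(G) = 0
V = 71873 (V = 4 + 71869 = 71873)
z = 13 (z = 21 - 8 = 13)
I(k) = (-3 + k)*(13 + k) (I(k) = (k - 3)*(k + 13) = (-3 + k)*(13 + k))
V/(√(I(112) + n(121))) = 71873/(√((-39 + 112² + 10*112) + 0)) = 71873/(√((-39 + 12544 + 1120) + 0)) = 71873/(√(13625 + 0)) = 71873/(√13625) = 71873/((5*√545)) = 71873*(√545/2725) = 71873*√545/2725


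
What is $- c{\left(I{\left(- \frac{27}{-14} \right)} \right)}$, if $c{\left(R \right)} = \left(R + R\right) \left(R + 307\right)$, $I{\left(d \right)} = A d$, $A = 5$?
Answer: $- \frac{598455}{98} \approx -6106.7$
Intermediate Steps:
$I{\left(d \right)} = 5 d$
$c{\left(R \right)} = 2 R \left(307 + R\right)$
$- c{\left(I{\left(- \frac{27}{-14} \right)} \right)} = - 2 \cdot 5 \left(- \frac{27}{-14}\right) \left(307 + 5 \left(- \frac{27}{-14}\right)\right) = - 2 \cdot 5 \left(\left(-27\right) \left(- \frac{1}{14}\right)\right) \left(307 + 5 \left(\left(-27\right) \left(- \frac{1}{14}\right)\right)\right) = - 2 \cdot 5 \cdot \frac{27}{14} \left(307 + 5 \cdot \frac{27}{14}\right) = - \frac{2 \cdot 135 \left(307 + \frac{135}{14}\right)}{14} = - \frac{2 \cdot 135 \cdot 4433}{14 \cdot 14} = \left(-1\right) \frac{598455}{98} = - \frac{598455}{98}$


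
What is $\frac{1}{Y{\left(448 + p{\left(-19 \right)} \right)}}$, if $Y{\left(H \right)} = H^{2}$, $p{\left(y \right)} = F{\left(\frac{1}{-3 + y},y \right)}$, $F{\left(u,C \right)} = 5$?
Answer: $\frac{1}{205209} \approx 4.8731 \cdot 10^{-6}$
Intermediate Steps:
$p{\left(y \right)} = 5$
$\frac{1}{Y{\left(448 + p{\left(-19 \right)} \right)}} = \frac{1}{\left(448 + 5\right)^{2}} = \frac{1}{453^{2}} = \frac{1}{205209}$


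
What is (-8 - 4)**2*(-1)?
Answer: -144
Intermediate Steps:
(-8 - 4)**2*(-1) = (-12)**2*(-1) = 144*(-1) = -144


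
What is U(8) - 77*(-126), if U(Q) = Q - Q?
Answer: 9702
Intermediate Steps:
U(Q) = 0
U(8) - 77*(-126) = 0 - 77*(-126) = 0 + 9702 = 9702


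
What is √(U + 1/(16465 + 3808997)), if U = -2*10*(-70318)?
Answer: √20580896573330929302/3825462 ≈ 1185.9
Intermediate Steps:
U = 1406360 (U = -20*(-70318) = 1406360)
√(U + 1/(16465 + 3808997)) = √(1406360 + 1/(16465 + 3808997)) = √(1406360 + 1/3825462) = √(5379976738321/3825462) = √20580896573330929302/3825462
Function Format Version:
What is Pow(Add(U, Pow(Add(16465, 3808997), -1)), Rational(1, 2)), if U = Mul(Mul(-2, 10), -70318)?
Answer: Mul(Rational(1, 3825462), Pow(20580896573330929302, Rational(1, 2))) ≈ 1185.9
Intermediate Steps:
U = 1406360 (U = Mul(-20, -70318) = 1406360)
Pow(Add(U, Pow(Add(16465, 3808997), -1)), Rational(1, 2)) = Pow(Add(1406360, Pow(Add(16465, 3808997), -1)), Rational(1, 2)) = Pow(Add(1406360, Pow(3825462, -1)), Rational(1, 2)) = Pow(Add(1406360, Rational(1, 3825462)), Rational(1, 2)) = Pow(Rational(5379976738321, 3825462), Rational(1, 2)) = Mul(Rational(1, 3825462), Pow(20580896573330929302, Rational(1, 2)))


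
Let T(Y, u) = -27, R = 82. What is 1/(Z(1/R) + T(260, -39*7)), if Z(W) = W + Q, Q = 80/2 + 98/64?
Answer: 1312/19081 ≈ 0.068759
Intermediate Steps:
Q = 1329/32 (Q = 80*(1/2) + 98*(1/64) = 40 + 49/32 = 1329/32 ≈ 41.531)
Z(W) = 1329/32 + W (Z(W) = W + 1329/32 = 1329/32 + W)
1/(Z(1/R) + T(260, -39*7)) = 1/((1329/32 + 1/82) - 27) = 1/(54505/1312 - 27) = 1/(19081/1312) = 1312/19081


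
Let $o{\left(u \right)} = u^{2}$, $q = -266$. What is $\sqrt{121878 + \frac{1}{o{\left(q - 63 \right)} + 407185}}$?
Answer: $\frac{\sqrt{32378592297287354}}{515426} \approx 349.11$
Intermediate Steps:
$\sqrt{121878 + \frac{1}{o{\left(q - 63 \right)} + 407185}} = \sqrt{121878 + \frac{1}{\left(-266 - 63\right)^{2} + 407185}} = \sqrt{121878 + \frac{1}{\left(-329\right)^{2} + 407185}} = \sqrt{121878 + \frac{1}{108241 + 407185}} = \sqrt{121878 + \frac{1}{515426}} = \sqrt{\frac{62819090029}{515426}} = \frac{\sqrt{32378592297287354}}{515426}$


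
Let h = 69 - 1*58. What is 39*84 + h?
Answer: 3287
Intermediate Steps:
h = 11 (h = 69 - 58 = 11)
39*84 + h = 39*84 + 11 = 3276 + 11 = 3287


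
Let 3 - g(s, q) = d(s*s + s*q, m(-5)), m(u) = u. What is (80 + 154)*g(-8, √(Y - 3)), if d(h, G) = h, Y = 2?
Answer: -14274 + 1872*I ≈ -14274.0 + 1872.0*I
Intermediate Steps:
g(s, q) = 3 - s² - q*s (g(s, q) = 3 - (s*s + s*q) = 3 - (s² + q*s) = 3 + (-s² - q*s) = 3 - s² - q*s)
(80 + 154)*g(-8, √(Y - 3)) = (80 + 154)*(3 - 1*(-8)*(√(2 - 3) - 8)) = 234*(3 - 1*(-8)*(√(-1) - 8)) = 234*(3 - 1*(-8)*(I - 8)) = 234*(3 - 1*(-8)*(-8 + I)) = 234*(3 + (-64 + 8*I)) = 234*(-61 + 8*I) = -14274 + 1872*I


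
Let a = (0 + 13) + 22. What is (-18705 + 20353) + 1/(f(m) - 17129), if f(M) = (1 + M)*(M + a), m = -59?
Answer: 25934575/15737 ≈ 1648.0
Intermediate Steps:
a = 35 (a = 13 + 22 = 35)
f(M) = (1 + M)*(35 + M) (f(M) = (1 + M)*(M + 35) = (1 + M)*(35 + M))
(-18705 + 20353) + 1/(f(m) - 17129) = (-18705 + 20353) + 1/((35 + (-59)² + 36*(-59)) - 17129) = 1648 + 1/((35 + 3481 - 2124) - 17129) = 1648 + 1/(1392 - 17129) = 1648 + 1/(-15737) = 1648 - 1/15737 = 25934575/15737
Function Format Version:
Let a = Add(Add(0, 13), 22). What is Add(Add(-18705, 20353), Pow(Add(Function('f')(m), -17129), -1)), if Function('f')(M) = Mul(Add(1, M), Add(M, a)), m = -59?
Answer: Rational(25934575, 15737) ≈ 1648.0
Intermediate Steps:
a = 35 (a = Add(13, 22) = 35)
Function('f')(M) = Mul(Add(1, M), Add(35, M)) (Function('f')(M) = Mul(Add(1, M), Add(M, 35)) = Mul(Add(1, M), Add(35, M)))
Add(Add(-18705, 20353), Pow(Add(Function('f')(m), -17129), -1)) = Add(Add(-18705, 20353), Pow(Add(Add(35, Pow(-59, 2), Mul(36, -59)), -17129), -1)) = Add(1648, Pow(Add(Add(35, 3481, -2124), -17129), -1)) = Add(1648, Pow(Add(1392, -17129), -1)) = Add(1648, Pow(-15737, -1)) = Add(1648, Rational(-1, 15737)) = Rational(25934575, 15737)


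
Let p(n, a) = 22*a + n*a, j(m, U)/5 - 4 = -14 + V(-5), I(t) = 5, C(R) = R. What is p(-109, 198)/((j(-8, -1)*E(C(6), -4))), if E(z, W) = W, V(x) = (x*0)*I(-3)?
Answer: -8613/100 ≈ -86.130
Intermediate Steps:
V(x) = 0 (V(x) = (x*0)*5 = 0*5 = 0)
j(m, U) = -50 (j(m, U) = 20 + 5*(-14 + 0) = 20 + 5*(-14) = 20 - 70 = -50)
p(n, a) = 22*a + a*n
p(-109, 198)/((j(-8, -1)*E(C(6), -4))) = (198*(22 - 109))/((-50*(-4))) = (198*(-87))/200 = -17226*1/200 = -8613/100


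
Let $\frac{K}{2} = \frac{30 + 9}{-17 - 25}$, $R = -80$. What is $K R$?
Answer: $\frac{1040}{7} \approx 148.57$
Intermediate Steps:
$K = - \frac{13}{7}$ ($K = 2 \frac{30 + 9}{-17 - 25} = 2 \frac{39}{-42} = 2 \cdot 39 \left(- \frac{1}{42}\right) = 2 \left(- \frac{13}{14}\right) = - \frac{13}{7} \approx -1.8571$)
$K R = \left(- \frac{13}{7}\right) \left(-80\right) = \frac{1040}{7}$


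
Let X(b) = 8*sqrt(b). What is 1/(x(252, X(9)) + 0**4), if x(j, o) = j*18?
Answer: 1/4536 ≈ 0.00022046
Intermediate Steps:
x(j, o) = 18*j
1/(x(252, X(9)) + 0**4) = 1/(18*252 + 0**4) = 1/(4536 + 0) = 1/4536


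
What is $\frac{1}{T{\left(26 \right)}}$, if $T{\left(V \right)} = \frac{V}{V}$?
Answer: $1$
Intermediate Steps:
$T{\left(V \right)} = 1$
$\frac{1}{T{\left(26 \right)}} = 1^{-1} = 1$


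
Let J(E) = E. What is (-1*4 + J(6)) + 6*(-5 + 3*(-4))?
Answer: -100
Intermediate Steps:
(-1*4 + J(6)) + 6*(-5 + 3*(-4)) = (-1*4 + 6) + 6*(-5 + 3*(-4)) = (-4 + 6) + 6*(-5 - 12) = 2 + 6*(-17) = 2 - 102 = -100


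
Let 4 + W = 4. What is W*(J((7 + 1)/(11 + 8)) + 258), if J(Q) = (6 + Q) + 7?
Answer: 0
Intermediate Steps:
W = 0 (W = -4 + 4 = 0)
J(Q) = 13 + Q
W*(J((7 + 1)/(11 + 8)) + 258) = 0*((13 + (7 + 1)/(11 + 8)) + 258) = 0*((13 + 8/19) + 258) = 0*(255/19 + 258) = 0*(5157/19) = 0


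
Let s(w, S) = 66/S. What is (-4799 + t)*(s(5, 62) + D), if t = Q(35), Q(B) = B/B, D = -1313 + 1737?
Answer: -63223246/31 ≈ -2.0395e+6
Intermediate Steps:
D = 424
Q(B) = 1
t = 1
(-4799 + t)*(s(5, 62) + D) = (-4799 + 1)*(66/62 + 424) = -4798*(66*(1/62) + 424) = -4798*(33/31 + 424) = -4798*13177/31 = -63223246/31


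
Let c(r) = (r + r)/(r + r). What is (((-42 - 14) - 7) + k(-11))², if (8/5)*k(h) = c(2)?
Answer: 249001/64 ≈ 3890.6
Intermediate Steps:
c(r) = 1 (c(r) = (2*r)/((2*r)) = (2*r)*(1/(2*r)) = 1)
k(h) = 5/8 (k(h) = (5/8)*1 = 5/8)
(((-42 - 14) - 7) + k(-11))² = (((-42 - 14) - 7) + 5/8)² = ((-56 - 7) + 5/8)² = (-63 + 5/8)² = (-499/8)² = 249001/64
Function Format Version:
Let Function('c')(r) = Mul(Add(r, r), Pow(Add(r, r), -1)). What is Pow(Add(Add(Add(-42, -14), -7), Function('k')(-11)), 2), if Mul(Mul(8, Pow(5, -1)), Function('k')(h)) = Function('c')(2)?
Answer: Rational(249001, 64) ≈ 3890.6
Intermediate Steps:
Function('c')(r) = 1 (Function('c')(r) = Mul(Mul(2, r), Pow(Mul(2, r), -1)) = Mul(Mul(2, r), Mul(Rational(1, 2), Pow(r, -1))) = 1)
Function('k')(h) = Rational(5, 8) (Function('k')(h) = Mul(Rational(5, 8), 1) = Rational(5, 8))
Pow(Add(Add(Add(-42, -14), -7), Function('k')(-11)), 2) = Pow(Add(Add(Add(-42, -14), -7), Rational(5, 8)), 2) = Pow(Add(Add(-56, -7), Rational(5, 8)), 2) = Pow(Add(-63, Rational(5, 8)), 2) = Pow(Rational(-499, 8), 2) = Rational(249001, 64)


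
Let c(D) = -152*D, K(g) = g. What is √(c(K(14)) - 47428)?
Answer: 2*I*√12389 ≈ 222.61*I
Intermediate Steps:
√(c(K(14)) - 47428) = √(-152*14 - 47428) = √(-2128 - 47428) = √(-49556) = 2*I*√12389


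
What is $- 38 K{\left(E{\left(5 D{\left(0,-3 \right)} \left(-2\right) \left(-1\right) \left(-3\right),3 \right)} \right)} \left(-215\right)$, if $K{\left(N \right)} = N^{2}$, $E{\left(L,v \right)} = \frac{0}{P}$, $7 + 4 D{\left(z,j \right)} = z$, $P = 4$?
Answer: $0$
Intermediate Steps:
$D{\left(z,j \right)} = - \frac{7}{4} + \frac{z}{4}$
$E{\left(L,v \right)} = 0$ ($E{\left(L,v \right)} = \frac{0}{4} = 0 \cdot \frac{1}{4} = 0$)
$- 38 K{\left(E{\left(5 D{\left(0,-3 \right)} \left(-2\right) \left(-1\right) \left(-3\right),3 \right)} \right)} \left(-215\right) = - 38 \cdot 0^{2} \left(-215\right) = \left(-38\right) 0 \left(-215\right) = 0 \left(-215\right) = 0$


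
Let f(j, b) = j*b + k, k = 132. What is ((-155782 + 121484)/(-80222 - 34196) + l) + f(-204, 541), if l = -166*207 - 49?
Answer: -8274864238/57209 ≈ -1.4464e+5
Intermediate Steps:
f(j, b) = 132 + b*j (f(j, b) = j*b + 132 = b*j + 132 = 132 + b*j)
l = -34411 (l = -34362 - 49 = -34411)
((-155782 + 121484)/(-80222 - 34196) + l) + f(-204, 541) = ((-155782 + 121484)/(-80222 - 34196) - 34411) + (132 + 541*(-204)) = (-34298/(-114418) - 34411) + (132 - 110364) = (-34298*(-1/114418) - 34411) - 110232 = (17149/57209 - 34411) - 110232 = -1968601750/57209 - 110232 = -8274864238/57209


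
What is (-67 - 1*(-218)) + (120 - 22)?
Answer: 249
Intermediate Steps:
(-67 - 1*(-218)) + (120 - 22) = (-67 + 218) + 98 = 151 + 98 = 249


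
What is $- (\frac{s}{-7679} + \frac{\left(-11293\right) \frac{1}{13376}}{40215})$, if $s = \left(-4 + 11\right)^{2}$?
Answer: $\frac{3777799301}{590093676480} \approx 0.006402$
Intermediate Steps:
$s = 49$ ($s = 7^{2} = 49$)
$- (\frac{s}{-7679} + \frac{\left(-11293\right) \frac{1}{13376}}{40215}) = - (\frac{49}{-7679} + \frac{\left(-11293\right) \frac{1}{13376}}{40215}) = - (49 \left(- \frac{1}{7679}\right) + \left(-11293\right) \frac{1}{13376} \cdot \frac{1}{40215}) = - (- \frac{7}{1097} - \frac{11293}{537915840}) = \left(-1\right) \left(- \frac{3777799301}{590093676480}\right) = \frac{3777799301}{590093676480}$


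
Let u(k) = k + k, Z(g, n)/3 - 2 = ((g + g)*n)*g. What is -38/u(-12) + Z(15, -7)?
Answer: -113309/12 ≈ -9442.4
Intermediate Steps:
Z(g, n) = 6 + 6*n*g² (Z(g, n) = 6 + 3*(((g + g)*n)*g) = 6 + 3*(((2*g)*n)*g) = 6 + 3*((2*g*n)*g) = 6 + 3*(2*n*g²) = 6 + 6*n*g²)
u(k) = 2*k
-38/u(-12) + Z(15, -7) = -38/(2*(-12)) + (6 + 6*(-7)*15²) = -38/(-24) + (6 + 6*(-7)*225) = -38*(-1/24) + (6 - 9450) = 19/12 - 9444 = -113309/12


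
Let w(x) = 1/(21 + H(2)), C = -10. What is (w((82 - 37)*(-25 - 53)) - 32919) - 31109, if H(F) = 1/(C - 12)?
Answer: -29516886/461 ≈ -64028.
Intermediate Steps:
H(F) = -1/22 (H(F) = 1/(-10 - 12) = 1/(-22) = -1/22)
w(x) = 22/461 (w(x) = 1/(21 - 1/22) = 1/(461/22) = 22/461)
(w((82 - 37)*(-25 - 53)) - 32919) - 31109 = (22/461 - 32919) - 31109 = -15175637/461 - 31109 = -29516886/461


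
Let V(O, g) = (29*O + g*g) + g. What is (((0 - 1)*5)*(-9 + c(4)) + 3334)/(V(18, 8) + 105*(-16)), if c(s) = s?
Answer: -3359/1086 ≈ -3.0930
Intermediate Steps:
V(O, g) = g + g**2 + 29*O (V(O, g) = (29*O + g**2) + g = (g**2 + 29*O) + g = g + g**2 + 29*O)
(((0 - 1)*5)*(-9 + c(4)) + 3334)/(V(18, 8) + 105*(-16)) = (((0 - 1)*5)*(-9 + 4) + 3334)/((8 + 8**2 + 29*18) + 105*(-16)) = (-1*5*(-5) + 3334)/((8 + 64 + 522) - 1680) = (-5*(-5) + 3334)/(594 - 1680) = (25 + 3334)/(-1086) = 3359*(-1/1086) = -3359/1086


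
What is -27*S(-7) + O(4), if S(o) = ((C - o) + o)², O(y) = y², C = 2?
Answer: -92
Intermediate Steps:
S(o) = 4 (S(o) = ((2 - o) + o)² = 2² = 4)
-27*S(-7) + O(4) = -27*4 + 4² = -108 + 16 = -92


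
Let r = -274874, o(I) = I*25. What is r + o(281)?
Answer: -267849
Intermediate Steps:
o(I) = 25*I
r + o(281) = -274874 + 25*281 = -274874 + 7025 = -267849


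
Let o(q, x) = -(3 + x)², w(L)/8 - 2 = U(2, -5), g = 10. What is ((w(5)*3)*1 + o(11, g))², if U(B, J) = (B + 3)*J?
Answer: 519841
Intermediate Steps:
U(B, J) = J*(3 + B) (U(B, J) = (3 + B)*J = J*(3 + B))
w(L) = -184 (w(L) = 16 + 8*(-5*(3 + 2)) = 16 + 8*(-5*5) = 16 + 8*(-25) = 16 - 200 = -184)
((w(5)*3)*1 + o(11, g))² = (-184*3*1 - (3 + 10)²)² = (-552*1 - 1*13²)² = (-552 - 1*169)² = (-552 - 169)² = (-721)² = 519841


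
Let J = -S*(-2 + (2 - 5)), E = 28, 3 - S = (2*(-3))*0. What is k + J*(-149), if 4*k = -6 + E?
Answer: -4459/2 ≈ -2229.5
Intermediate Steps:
S = 3 (S = 3 - 2*(-3)*0 = 3 - (-6)*0 = 3 - 1*0 = 3 + 0 = 3)
k = 11/2 (k = (-6 + 28)/4 = (¼)*22 = 11/2 ≈ 5.5000)
J = 15 (J = -3*(-2 + (2 - 5)) = -3*(-2 - 3) = -3*(-5) = -1*(-15) = 15)
k + J*(-149) = 11/2 + 15*(-149) = 11/2 - 2235 = -4459/2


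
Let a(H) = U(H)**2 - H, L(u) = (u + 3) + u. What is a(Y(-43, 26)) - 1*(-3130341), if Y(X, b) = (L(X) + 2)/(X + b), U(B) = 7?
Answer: 53216549/17 ≈ 3.1304e+6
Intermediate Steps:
L(u) = 3 + 2*u (L(u) = (3 + u) + u = 3 + 2*u)
Y(X, b) = (5 + 2*X)/(X + b) (Y(X, b) = ((3 + 2*X) + 2)/(X + b) = (5 + 2*X)/(X + b))
a(H) = 49 - H (a(H) = 7**2 - H = 49 - H)
a(Y(-43, 26)) - 1*(-3130341) = (49 - (5 + 2*(-43))/(-43 + 26)) - 1*(-3130341) = (49 - (5 - 86)/(-17)) + 3130341 = (49 - (-1)*(-81)/17) + 3130341 = (49 - 1*81/17) + 3130341 = (49 - 81/17) + 3130341 = 752/17 + 3130341 = 53216549/17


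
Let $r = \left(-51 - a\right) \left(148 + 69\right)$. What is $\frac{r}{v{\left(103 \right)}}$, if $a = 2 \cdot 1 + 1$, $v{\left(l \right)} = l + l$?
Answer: $- \frac{5859}{103} \approx -56.883$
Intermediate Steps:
$v{\left(l \right)} = 2 l$
$a = 3$ ($a = 2 + 1 = 3$)
$r = -11718$ ($r = \left(-51 - 3\right) \left(148 + 69\right) = \left(-51 - 3\right) 217 = \left(-54\right) 217 = -11718$)
$\frac{r}{v{\left(103 \right)}} = - \frac{11718}{2 \cdot 103} = - \frac{11718}{206} = \left(-11718\right) \frac{1}{206} = - \frac{5859}{103}$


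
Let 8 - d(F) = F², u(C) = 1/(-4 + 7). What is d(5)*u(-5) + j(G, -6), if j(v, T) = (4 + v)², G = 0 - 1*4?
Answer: -17/3 ≈ -5.6667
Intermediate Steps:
u(C) = ⅓ (u(C) = 1/3 = ⅓)
G = -4 (G = 0 - 4 = -4)
d(F) = 8 - F²
d(5)*u(-5) + j(G, -6) = (8 - 1*5²)*(⅓) + (4 - 4)² = (8 - 1*25)*(⅓) + 0² = (8 - 25)*(⅓) + 0 = -17*⅓ + 0 = -17/3 + 0 = -17/3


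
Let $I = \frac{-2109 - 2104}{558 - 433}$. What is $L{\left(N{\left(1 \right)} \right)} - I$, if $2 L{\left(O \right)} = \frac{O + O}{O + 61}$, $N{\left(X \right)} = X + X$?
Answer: $\frac{265669}{7875} \approx 33.736$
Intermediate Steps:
$N{\left(X \right)} = 2 X$
$L{\left(O \right)} = \frac{O}{61 + O}$ ($L{\left(O \right)} = \frac{\left(O + O\right) \frac{1}{O + 61}}{2} = \frac{2 O \frac{1}{61 + O}}{2} = \frac{O}{61 + O}$)
$I = - \frac{4213}{125} \approx -33.704$
$L{\left(N{\left(1 \right)} \right)} - I = \frac{2 \cdot 1}{61 + 2 \cdot 1} - - \frac{4213}{125} = \frac{2}{61 + 2} + \frac{4213}{125} = \frac{2}{63} + \frac{4213}{125} = \frac{265669}{7875}$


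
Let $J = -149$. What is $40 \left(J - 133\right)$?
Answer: $-11280$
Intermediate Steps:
$40 \left(J - 133\right) = 40 \left(-149 - 133\right) = 40 \left(-282\right) = -11280$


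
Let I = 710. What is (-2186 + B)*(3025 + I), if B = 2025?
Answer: -601335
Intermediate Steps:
(-2186 + B)*(3025 + I) = (-2186 + 2025)*(3025 + 710) = -161*3735 = -601335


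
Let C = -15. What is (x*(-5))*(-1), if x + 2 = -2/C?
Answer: -28/3 ≈ -9.3333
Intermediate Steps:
x = -28/15 (x = -2 - 2/(-15) = -2 - 2*(-1/15) = -2 + 2/15 = -28/15 ≈ -1.8667)
(x*(-5))*(-1) = -28/15*(-5)*(-1) = (28/3)*(-1) = -28/3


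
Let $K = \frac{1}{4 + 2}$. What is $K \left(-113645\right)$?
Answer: $- \frac{113645}{6} \approx -18941.0$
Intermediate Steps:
$K = \frac{1}{6} \approx 0.16667$
$K \left(-113645\right) = \frac{1}{6} \left(-113645\right) = - \frac{113645}{6}$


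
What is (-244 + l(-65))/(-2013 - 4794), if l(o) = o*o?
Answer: -1327/2269 ≈ -0.58484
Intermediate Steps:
l(o) = o²
(-244 + l(-65))/(-2013 - 4794) = (-244 + (-65)²)/(-2013 - 4794) = (-244 + 4225)/(-6807) = 3981*(-1/6807) = -1327/2269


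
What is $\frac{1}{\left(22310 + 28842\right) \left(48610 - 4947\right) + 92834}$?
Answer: $\frac{1}{2233542610} \approx 4.4772 \cdot 10^{-10}$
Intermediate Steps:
$\frac{1}{\left(22310 + 28842\right) \left(48610 - 4947\right) + 92834} = \frac{1}{51152 \cdot 43663 + 92834} = \frac{1}{2233449776 + 92834} = \frac{1}{2233542610}$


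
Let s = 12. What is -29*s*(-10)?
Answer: 3480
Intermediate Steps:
-29*s*(-10) = -29*12*(-10) = -348*(-10) = 3480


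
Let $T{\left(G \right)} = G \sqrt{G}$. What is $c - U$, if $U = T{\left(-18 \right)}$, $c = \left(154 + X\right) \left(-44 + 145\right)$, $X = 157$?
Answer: $31411 + 54 i \sqrt{2} \approx 31411.0 + 76.368 i$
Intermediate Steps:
$T{\left(G \right)} = G^{\frac{3}{2}}$
$c = 31411$ ($c = \left(154 + 157\right) \left(-44 + 145\right) = 311 \cdot 101 = 31411$)
$U = - 54 i \sqrt{2}$ ($U = \left(-18\right)^{\frac{3}{2}} = - 54 i \sqrt{2} \approx - 76.368 i$)
$c - U = 31411 - - 54 i \sqrt{2} = 31411 + 54 i \sqrt{2}$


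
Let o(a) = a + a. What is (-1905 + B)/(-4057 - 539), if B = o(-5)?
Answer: 5/12 ≈ 0.41667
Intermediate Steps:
o(a) = 2*a
B = -10 (B = 2*(-5) = -10)
(-1905 + B)/(-4057 - 539) = (-1905 - 10)/(-4057 - 539) = -1915/(-4596) = -1915*(-1/4596) = 5/12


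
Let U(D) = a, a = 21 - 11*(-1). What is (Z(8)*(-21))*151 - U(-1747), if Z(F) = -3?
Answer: 9481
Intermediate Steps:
a = 32 (a = 21 + 11 = 32)
U(D) = 32
(Z(8)*(-21))*151 - U(-1747) = -3*(-21)*151 - 1*32 = 63*151 - 32 = 9513 - 32 = 9481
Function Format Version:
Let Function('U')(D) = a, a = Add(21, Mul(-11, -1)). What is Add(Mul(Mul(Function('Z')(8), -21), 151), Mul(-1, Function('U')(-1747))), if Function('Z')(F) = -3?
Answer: 9481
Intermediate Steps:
a = 32 (a = Add(21, 11) = 32)
Function('U')(D) = 32
Add(Mul(Mul(Function('Z')(8), -21), 151), Mul(-1, Function('U')(-1747))) = Add(Mul(Mul(-3, -21), 151), Mul(-1, 32)) = Add(Mul(63, 151), -32) = Add(9513, -32) = 9481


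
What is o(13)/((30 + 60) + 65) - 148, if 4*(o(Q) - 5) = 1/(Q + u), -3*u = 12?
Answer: -825659/5580 ≈ -147.97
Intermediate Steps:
u = -4 (u = -⅓*12 = -4)
o(Q) = 5 + 1/(4*(-4 + Q)) (o(Q) = 5 + 1/(4*(Q - 4)) = 5 + 1/(4*(-4 + Q)))
o(13)/((30 + 60) + 65) - 148 = ((-79 + 20*13)/(4*(-4 + 13)))/((30 + 60) + 65) - 148 = ((¼)*(-79 + 260)/9)/(90 + 65) - 148 = ((¼)*(⅑)*181)/155 - 148 = (181/36)*(1/155) - 148 = 181/5580 - 148 = -825659/5580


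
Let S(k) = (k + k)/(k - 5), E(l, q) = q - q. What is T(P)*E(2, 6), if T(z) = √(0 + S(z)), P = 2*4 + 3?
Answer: 0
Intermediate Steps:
E(l, q) = 0
P = 11 (P = 8 + 3 = 11)
S(k) = 2*k/(-5 + k) (S(k) = (2*k)/(-5 + k) = 2*k/(-5 + k))
T(z) = √2*√(z/(-5 + z)) (T(z) = √(0 + 2*z/(-5 + z)) = √(2*z/(-5 + z)) = √2*√(z/(-5 + z)))
T(P)*E(2, 6) = (√2*√(11/(-5 + 11)))*0 = (√2*√(11/6))*0 = (√2*(√66/6))*0 = (√33/3)*0 = 0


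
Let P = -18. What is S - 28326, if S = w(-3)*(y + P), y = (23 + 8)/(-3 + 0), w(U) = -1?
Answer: -84893/3 ≈ -28298.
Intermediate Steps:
y = -31/3 (y = 31/(-3) = 31*(-⅓) = -31/3 ≈ -10.333)
S = 85/3 (S = -(-31/3 - 18) = -1*(-85/3) = 85/3 ≈ 28.333)
S - 28326 = 85/3 - 28326 = -84893/3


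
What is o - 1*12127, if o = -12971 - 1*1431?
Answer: -26529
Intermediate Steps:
o = -14402 (o = -12971 - 1431 = -14402)
o - 1*12127 = -14402 - 1*12127 = -14402 - 12127 = -26529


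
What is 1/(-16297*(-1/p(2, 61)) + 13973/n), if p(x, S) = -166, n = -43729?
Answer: -7259014/714971031 ≈ -0.010153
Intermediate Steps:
1/(-16297*(-1/p(2, 61)) + 13973/n) = 1/(-16297/((-1*(-166))) + 13973/(-43729)) = 1/(-16297/166 + 13973*(-1/43729)) = 1/(-16297*1/166 - 13973/43729) = 1/(-16297/166 - 13973/43729) = 1/(-714971031/7259014) = -7259014/714971031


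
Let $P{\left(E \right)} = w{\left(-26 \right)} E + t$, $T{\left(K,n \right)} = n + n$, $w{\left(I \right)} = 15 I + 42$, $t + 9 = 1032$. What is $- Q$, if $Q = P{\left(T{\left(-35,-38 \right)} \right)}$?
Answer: $-27471$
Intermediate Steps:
$t = 1023$ ($t = -9 + 1032 = 1023$)
$w{\left(I \right)} = 42 + 15 I$
$T{\left(K,n \right)} = 2 n$
$P{\left(E \right)} = 1023 - 348 E$ ($P{\left(E \right)} = \left(42 + 15 \left(-26\right)\right) E + 1023 = \left(42 - 390\right) E + 1023 = - 348 E + 1023 = 1023 - 348 E$)
$Q = 27471$ ($Q = 1023 - 348 \cdot 2 \left(-38\right) = 1023 - -26448 = 1023 + 26448 = 27471$)
$- Q = \left(-1\right) 27471 = -27471$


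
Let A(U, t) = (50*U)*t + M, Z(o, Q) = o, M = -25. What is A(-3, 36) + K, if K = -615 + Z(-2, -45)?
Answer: -6042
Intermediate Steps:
K = -617 (K = -615 - 2 = -617)
A(U, t) = -25 + 50*U*t (A(U, t) = (50*U)*t - 25 = 50*U*t - 25 = -25 + 50*U*t)
A(-3, 36) + K = (-25 + 50*(-3)*36) - 617 = (-25 - 5400) - 617 = -5425 - 617 = -6042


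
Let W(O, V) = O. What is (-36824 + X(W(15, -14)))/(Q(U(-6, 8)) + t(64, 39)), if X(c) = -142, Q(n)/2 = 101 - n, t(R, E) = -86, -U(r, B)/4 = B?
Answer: -6161/30 ≈ -205.37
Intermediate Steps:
U(r, B) = -4*B
Q(n) = 202 - 2*n (Q(n) = 2*(101 - n) = 202 - 2*n)
(-36824 + X(W(15, -14)))/(Q(U(-6, 8)) + t(64, 39)) = (-36824 - 142)/((202 - (-8)*8) - 86) = -36966/((202 - 2*(-32)) - 86) = -36966/((202 + 64) - 86) = -36966/(266 - 86) = -36966/180 = -36966*1/180 = -6161/30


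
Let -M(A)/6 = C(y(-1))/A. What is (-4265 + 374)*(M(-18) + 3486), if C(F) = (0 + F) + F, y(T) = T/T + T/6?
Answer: -40698563/3 ≈ -1.3566e+7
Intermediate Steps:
y(T) = 1 + T/6 (y(T) = 1 + T*(⅙) = 1 + T/6)
C(F) = 2*F (C(F) = F + F = 2*F)
M(A) = -10/A (M(A) = -6*2*(1 + (⅙)*(-1))/A = -6*2*(1 - ⅙)/A = -6*2*(⅚)/A = -10/A)
(-4265 + 374)*(M(-18) + 3486) = (-4265 + 374)*(-10/(-18) + 3486) = -3891*(-10*(-1/18) + 3486) = -3891*(5/9 + 3486) = -3891*31379/9 = -40698563/3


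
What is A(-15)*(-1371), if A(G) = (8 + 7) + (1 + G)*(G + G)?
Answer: -596385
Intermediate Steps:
A(G) = 15 + 2*G*(1 + G) (A(G) = 15 + (1 + G)*(2*G) = 15 + 2*G*(1 + G))
A(-15)*(-1371) = (15 + 2*(-15) + 2*(-15)²)*(-1371) = (15 - 30 + 2*225)*(-1371) = (15 - 30 + 450)*(-1371) = 435*(-1371) = -596385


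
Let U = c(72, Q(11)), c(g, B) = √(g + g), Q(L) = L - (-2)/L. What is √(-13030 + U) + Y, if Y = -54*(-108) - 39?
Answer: 5793 + I*√13018 ≈ 5793.0 + 114.1*I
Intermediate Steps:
Y = 5793 (Y = 5832 - 39 = 5793)
Q(L) = L + 2/L
c(g, B) = √2*√g (c(g, B) = √(2*g) = √2*√g)
U = 12 (U = √2*√72 = √2*(6*√2) = 12)
√(-13030 + U) + Y = √(-13030 + 12) + 5793 = √(-13018) + 5793 = I*√13018 + 5793 = 5793 + I*√13018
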